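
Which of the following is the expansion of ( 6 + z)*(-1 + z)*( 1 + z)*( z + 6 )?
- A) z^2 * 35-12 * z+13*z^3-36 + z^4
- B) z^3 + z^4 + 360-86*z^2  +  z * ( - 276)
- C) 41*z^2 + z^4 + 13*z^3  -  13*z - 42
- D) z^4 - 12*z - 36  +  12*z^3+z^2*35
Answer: D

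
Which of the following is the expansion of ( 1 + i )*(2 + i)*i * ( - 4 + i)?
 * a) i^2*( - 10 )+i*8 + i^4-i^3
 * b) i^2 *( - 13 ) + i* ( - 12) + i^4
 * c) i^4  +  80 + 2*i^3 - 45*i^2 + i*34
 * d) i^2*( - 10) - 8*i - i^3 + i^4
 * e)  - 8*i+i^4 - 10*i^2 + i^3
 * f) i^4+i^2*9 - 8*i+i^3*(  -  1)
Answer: d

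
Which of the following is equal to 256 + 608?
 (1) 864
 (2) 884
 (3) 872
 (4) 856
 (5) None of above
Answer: 1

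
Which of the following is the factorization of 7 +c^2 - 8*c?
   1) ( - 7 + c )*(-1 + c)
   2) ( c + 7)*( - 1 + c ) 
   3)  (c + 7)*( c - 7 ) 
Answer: 1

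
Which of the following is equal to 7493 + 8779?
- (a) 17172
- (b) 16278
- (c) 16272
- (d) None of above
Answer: c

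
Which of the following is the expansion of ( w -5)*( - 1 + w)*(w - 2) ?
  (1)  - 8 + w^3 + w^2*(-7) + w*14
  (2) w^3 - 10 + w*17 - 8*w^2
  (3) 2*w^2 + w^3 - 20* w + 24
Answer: 2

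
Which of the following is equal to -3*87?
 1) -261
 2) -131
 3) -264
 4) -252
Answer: 1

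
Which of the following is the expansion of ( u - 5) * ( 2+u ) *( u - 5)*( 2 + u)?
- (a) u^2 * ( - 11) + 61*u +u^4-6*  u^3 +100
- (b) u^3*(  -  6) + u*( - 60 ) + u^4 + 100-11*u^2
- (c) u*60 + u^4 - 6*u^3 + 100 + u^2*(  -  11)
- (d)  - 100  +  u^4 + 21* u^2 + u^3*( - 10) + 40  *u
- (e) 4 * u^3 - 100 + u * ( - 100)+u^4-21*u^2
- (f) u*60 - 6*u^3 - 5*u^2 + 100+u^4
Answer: c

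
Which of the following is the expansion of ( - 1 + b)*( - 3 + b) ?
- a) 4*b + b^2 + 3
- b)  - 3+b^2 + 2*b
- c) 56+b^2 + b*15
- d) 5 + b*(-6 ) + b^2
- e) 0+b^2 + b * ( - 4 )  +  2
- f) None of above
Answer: f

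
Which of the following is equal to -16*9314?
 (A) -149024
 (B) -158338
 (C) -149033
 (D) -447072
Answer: A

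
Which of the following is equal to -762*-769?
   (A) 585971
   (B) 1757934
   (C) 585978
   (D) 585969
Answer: C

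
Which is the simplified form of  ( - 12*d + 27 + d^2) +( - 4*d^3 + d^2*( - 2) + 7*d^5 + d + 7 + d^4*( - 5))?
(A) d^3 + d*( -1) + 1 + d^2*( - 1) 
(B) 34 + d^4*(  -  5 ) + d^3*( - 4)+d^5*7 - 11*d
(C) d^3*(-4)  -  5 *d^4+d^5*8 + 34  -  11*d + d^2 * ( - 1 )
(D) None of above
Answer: D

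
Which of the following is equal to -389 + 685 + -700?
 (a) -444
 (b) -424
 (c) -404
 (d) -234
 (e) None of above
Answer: c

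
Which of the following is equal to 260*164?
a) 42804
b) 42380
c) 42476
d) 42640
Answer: d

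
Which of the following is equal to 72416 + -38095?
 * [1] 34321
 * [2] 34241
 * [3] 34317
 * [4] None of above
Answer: 1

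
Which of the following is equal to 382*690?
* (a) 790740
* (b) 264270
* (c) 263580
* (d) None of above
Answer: c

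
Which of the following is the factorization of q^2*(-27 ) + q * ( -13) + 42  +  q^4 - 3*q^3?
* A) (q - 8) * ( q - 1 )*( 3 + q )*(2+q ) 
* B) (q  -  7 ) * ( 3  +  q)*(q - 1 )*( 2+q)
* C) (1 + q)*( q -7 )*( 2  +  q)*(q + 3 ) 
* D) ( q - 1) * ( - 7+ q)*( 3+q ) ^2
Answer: B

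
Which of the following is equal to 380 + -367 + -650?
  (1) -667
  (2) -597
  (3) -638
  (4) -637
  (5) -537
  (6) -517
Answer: 4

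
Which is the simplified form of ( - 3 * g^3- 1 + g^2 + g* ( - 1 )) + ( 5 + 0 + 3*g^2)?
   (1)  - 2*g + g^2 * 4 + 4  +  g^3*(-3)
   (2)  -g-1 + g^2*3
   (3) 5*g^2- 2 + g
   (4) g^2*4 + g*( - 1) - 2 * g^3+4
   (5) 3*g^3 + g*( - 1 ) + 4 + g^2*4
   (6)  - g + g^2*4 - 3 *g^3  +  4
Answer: 6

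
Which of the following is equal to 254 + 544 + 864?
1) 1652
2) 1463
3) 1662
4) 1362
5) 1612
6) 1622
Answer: 3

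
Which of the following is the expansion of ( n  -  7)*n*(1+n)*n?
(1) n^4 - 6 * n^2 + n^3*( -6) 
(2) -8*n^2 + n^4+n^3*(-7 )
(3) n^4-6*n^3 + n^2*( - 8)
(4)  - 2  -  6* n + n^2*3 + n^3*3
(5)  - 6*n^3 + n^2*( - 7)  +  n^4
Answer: 5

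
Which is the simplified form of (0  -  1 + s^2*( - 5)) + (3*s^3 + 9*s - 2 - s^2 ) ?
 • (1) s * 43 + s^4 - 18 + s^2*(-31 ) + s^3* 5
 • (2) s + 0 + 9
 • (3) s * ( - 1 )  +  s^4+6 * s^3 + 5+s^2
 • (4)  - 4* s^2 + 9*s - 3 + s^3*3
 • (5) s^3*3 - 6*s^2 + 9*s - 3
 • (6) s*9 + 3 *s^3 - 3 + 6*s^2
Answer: 5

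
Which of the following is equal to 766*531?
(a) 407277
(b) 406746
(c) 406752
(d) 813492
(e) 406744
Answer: b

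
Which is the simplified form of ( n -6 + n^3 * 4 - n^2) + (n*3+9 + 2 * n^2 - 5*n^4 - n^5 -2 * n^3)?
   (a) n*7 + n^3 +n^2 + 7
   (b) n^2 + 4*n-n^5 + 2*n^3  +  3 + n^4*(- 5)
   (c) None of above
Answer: b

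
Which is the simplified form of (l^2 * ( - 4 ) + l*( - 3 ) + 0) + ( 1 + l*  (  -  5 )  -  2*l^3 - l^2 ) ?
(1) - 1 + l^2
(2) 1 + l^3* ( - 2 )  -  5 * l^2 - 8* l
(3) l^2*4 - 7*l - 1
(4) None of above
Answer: 2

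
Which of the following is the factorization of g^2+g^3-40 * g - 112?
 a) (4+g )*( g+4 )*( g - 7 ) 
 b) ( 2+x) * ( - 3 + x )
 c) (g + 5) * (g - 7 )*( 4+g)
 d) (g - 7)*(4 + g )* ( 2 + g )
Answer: a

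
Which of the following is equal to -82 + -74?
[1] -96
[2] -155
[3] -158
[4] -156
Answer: 4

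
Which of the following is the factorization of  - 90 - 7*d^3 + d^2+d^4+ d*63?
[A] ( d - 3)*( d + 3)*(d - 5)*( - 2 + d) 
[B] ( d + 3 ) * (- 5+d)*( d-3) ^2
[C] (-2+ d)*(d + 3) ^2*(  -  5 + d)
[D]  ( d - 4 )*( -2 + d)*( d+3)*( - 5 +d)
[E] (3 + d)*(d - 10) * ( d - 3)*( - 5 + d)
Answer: A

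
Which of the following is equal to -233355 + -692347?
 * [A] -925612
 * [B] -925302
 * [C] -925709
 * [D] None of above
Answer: D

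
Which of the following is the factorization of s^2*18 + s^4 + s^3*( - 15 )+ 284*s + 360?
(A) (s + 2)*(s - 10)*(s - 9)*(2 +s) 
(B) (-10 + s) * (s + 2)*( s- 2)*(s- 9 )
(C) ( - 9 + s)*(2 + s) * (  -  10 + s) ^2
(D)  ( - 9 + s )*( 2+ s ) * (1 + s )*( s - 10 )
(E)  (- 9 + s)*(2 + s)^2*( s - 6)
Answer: A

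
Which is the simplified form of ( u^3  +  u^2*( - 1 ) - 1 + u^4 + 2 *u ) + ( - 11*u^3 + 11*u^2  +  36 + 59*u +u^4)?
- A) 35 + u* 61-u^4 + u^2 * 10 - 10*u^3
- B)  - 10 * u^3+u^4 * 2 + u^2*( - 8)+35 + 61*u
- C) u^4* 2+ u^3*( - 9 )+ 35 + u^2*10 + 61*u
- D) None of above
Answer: D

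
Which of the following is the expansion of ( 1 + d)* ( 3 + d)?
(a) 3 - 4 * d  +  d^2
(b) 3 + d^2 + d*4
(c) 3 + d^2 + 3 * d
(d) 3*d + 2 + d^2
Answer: b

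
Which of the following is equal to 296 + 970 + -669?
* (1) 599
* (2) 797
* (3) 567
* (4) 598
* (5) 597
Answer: 5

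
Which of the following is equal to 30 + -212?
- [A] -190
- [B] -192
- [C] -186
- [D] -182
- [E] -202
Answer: D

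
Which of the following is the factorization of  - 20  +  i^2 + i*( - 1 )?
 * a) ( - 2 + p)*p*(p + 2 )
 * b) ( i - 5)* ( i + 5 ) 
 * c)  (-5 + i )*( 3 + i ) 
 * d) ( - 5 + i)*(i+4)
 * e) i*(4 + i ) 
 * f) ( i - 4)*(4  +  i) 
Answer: d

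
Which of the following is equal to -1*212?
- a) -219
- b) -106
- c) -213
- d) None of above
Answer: d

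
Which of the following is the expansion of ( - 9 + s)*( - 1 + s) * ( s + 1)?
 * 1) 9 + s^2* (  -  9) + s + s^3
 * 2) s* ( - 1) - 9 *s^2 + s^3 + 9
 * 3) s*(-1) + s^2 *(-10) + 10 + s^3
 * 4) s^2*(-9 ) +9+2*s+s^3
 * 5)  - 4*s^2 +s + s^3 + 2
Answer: 2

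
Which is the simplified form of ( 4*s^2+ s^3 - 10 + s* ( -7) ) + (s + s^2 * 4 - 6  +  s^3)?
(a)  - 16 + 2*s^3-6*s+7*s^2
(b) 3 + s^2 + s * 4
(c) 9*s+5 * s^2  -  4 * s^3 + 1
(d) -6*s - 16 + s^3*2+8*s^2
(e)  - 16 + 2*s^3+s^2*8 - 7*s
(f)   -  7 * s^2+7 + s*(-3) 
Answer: d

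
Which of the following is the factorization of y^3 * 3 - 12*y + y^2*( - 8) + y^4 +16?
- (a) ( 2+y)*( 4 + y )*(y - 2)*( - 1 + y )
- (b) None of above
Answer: a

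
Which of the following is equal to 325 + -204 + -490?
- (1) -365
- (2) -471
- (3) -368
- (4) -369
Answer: 4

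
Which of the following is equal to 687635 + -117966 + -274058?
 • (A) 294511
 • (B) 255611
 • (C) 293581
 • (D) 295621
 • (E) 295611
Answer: E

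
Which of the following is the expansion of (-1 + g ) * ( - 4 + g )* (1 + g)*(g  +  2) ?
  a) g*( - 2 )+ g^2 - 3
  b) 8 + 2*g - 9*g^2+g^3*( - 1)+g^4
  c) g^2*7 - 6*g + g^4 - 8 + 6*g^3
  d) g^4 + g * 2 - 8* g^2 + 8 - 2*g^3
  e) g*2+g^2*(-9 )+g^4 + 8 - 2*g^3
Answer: e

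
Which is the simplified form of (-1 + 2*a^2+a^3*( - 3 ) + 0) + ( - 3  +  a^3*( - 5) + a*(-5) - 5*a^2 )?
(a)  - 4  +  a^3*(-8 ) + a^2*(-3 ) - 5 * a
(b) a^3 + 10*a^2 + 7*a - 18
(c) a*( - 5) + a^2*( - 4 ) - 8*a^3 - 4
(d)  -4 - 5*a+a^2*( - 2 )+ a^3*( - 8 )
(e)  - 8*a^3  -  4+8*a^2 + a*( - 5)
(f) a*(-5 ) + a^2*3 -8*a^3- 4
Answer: a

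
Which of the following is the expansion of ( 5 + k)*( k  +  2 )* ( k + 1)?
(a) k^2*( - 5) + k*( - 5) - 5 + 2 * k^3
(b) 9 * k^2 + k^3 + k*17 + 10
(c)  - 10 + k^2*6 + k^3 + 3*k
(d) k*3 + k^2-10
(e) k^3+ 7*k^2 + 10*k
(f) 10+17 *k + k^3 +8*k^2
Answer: f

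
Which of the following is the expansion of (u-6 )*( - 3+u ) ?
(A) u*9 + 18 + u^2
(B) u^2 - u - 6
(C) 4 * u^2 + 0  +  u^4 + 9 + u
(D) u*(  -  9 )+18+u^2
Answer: D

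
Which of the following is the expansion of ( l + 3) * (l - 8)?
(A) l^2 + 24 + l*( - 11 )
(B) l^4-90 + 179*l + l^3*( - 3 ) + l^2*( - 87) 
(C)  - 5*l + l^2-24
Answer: C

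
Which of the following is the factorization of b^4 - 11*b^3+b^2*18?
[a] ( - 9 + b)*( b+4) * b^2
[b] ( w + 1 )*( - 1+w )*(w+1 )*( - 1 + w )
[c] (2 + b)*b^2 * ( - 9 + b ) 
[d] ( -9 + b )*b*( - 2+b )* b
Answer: d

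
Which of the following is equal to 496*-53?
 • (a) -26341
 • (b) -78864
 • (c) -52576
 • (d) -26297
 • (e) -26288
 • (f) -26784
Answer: e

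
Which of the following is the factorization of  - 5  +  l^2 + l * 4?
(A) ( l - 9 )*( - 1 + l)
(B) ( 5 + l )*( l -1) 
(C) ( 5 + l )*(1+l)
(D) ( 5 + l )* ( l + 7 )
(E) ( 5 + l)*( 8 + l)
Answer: B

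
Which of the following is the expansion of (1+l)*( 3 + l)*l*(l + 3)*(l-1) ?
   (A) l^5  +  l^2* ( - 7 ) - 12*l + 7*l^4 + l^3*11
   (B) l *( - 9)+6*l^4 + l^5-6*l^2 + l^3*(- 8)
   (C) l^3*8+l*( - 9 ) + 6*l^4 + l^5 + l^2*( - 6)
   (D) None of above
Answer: C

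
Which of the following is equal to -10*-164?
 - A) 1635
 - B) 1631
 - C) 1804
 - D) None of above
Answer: D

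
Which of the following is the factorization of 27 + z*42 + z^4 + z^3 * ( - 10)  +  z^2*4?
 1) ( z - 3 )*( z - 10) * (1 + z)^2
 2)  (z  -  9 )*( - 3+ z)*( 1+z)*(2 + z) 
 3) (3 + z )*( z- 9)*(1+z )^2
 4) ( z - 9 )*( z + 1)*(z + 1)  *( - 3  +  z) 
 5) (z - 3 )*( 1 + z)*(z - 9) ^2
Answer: 4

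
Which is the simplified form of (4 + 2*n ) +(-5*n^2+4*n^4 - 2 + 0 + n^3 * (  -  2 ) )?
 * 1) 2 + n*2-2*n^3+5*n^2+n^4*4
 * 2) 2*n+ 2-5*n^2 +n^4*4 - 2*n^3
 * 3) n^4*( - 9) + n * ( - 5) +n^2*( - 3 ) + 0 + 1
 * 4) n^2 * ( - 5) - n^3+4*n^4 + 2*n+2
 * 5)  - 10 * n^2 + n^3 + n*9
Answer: 2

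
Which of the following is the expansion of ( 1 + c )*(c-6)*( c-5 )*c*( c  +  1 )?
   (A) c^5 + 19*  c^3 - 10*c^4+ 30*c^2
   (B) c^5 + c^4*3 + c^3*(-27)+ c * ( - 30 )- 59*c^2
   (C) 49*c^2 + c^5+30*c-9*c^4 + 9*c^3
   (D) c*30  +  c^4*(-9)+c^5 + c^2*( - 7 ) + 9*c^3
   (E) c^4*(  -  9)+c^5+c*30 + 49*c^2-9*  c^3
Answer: C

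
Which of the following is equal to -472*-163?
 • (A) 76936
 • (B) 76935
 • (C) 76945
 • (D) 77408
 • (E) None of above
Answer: A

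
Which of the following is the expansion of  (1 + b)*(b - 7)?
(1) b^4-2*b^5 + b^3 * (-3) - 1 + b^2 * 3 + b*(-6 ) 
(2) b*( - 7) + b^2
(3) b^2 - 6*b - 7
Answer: 3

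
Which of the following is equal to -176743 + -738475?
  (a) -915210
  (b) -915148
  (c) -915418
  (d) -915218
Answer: d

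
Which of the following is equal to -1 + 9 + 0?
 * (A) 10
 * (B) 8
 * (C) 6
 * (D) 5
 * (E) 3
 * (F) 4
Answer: B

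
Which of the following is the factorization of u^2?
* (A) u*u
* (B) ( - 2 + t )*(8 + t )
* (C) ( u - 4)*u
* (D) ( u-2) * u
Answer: A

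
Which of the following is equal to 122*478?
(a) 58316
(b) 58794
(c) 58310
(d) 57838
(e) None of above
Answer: a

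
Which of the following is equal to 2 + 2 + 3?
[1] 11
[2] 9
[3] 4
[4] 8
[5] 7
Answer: 5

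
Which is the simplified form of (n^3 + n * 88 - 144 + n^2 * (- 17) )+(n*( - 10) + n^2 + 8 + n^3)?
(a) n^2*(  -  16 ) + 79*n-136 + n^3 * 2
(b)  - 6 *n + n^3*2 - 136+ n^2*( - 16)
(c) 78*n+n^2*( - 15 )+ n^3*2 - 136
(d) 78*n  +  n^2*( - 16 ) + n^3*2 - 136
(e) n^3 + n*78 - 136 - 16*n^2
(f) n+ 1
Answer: d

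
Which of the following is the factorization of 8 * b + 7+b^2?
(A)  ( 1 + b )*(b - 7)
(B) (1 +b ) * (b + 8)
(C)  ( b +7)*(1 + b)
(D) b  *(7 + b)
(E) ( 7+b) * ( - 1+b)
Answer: C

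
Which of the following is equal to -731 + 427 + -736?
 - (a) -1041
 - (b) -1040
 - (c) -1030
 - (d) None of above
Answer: b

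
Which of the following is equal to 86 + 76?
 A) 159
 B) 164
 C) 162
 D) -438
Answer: C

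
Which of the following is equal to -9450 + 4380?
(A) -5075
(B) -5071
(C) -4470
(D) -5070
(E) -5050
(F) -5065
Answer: D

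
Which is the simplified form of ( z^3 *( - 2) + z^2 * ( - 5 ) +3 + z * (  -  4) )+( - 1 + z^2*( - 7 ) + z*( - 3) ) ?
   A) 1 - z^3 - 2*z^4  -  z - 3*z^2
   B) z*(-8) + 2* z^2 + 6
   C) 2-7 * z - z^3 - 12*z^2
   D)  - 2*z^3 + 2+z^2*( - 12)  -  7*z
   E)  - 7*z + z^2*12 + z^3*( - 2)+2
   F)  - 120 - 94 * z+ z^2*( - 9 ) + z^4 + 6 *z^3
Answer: D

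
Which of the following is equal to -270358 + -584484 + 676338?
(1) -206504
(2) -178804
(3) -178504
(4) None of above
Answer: 3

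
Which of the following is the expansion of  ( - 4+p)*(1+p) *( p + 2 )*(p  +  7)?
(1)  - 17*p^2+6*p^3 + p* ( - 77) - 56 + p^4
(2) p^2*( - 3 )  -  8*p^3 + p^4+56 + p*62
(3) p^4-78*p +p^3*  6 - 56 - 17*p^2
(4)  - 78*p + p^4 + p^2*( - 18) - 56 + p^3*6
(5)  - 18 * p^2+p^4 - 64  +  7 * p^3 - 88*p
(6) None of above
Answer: 3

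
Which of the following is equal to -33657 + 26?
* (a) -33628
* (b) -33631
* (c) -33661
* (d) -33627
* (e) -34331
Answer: b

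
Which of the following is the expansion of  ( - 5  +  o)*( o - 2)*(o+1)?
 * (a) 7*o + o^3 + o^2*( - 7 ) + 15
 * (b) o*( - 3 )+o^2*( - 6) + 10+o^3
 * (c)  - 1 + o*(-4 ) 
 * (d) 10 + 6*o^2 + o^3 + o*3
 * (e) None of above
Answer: e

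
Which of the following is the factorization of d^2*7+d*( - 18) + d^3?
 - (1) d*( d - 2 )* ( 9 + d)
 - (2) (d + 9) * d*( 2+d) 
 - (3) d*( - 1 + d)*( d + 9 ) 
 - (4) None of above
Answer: 1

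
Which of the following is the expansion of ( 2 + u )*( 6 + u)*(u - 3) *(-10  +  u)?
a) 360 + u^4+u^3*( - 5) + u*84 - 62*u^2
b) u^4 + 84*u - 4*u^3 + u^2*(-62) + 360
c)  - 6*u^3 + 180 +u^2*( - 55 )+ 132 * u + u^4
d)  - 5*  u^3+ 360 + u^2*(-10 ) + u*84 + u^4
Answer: a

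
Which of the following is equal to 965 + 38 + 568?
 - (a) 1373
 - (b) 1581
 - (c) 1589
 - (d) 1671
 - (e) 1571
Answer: e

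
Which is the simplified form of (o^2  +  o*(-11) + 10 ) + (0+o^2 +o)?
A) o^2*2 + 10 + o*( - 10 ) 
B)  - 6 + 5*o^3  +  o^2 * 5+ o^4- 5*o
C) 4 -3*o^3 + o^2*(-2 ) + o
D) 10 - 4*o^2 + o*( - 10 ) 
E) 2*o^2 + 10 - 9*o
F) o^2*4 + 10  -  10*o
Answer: A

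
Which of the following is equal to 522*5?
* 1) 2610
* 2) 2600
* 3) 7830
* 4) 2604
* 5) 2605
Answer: 1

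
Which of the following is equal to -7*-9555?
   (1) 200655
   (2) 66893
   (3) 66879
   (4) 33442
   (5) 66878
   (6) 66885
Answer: 6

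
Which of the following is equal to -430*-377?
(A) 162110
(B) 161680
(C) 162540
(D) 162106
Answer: A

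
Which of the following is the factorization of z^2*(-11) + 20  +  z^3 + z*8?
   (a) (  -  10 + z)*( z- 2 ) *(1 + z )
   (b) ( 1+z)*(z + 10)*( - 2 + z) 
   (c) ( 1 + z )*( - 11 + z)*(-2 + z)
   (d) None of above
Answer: a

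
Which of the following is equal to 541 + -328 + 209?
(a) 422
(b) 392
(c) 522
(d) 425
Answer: a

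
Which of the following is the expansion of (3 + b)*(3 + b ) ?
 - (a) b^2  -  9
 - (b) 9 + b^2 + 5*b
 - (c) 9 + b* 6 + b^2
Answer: c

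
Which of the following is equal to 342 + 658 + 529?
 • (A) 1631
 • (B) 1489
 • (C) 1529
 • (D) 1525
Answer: C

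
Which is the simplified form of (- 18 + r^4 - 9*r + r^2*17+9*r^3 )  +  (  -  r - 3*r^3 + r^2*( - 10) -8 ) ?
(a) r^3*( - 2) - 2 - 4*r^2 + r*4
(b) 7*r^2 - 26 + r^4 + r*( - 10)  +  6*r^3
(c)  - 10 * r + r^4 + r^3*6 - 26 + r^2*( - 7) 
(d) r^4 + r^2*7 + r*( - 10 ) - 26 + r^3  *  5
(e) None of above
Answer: b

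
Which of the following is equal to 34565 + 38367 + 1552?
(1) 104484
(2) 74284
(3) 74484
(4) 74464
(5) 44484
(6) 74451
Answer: 3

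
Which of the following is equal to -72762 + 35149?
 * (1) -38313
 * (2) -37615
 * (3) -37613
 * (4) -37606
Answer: 3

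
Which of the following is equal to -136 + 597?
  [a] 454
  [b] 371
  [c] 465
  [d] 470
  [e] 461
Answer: e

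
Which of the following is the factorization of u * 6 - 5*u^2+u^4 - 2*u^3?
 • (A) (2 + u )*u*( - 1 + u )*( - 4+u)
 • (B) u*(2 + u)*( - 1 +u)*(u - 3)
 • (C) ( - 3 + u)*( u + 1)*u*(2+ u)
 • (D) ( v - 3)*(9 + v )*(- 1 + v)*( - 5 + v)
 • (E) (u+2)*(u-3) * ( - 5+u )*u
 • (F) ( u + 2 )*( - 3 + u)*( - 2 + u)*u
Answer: B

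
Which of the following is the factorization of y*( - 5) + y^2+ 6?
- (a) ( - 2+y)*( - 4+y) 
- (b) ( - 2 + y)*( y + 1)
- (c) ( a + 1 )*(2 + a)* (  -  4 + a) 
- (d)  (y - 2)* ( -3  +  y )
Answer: d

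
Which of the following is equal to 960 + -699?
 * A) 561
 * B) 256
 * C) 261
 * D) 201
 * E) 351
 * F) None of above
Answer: C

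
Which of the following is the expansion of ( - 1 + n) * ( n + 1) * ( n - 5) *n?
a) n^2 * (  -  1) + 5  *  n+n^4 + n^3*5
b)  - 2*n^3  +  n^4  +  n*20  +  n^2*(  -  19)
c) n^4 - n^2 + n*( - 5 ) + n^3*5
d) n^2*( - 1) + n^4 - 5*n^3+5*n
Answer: d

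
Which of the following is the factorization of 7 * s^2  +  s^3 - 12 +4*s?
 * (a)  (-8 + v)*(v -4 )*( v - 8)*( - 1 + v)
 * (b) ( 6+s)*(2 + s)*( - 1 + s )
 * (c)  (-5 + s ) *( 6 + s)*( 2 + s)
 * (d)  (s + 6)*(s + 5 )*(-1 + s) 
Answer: b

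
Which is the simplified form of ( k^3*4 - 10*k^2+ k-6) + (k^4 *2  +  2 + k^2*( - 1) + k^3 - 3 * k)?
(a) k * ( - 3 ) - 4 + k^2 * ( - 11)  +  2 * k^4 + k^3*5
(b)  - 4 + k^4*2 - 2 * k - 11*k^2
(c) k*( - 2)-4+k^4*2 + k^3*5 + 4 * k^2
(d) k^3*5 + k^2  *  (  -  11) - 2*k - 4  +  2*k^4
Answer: d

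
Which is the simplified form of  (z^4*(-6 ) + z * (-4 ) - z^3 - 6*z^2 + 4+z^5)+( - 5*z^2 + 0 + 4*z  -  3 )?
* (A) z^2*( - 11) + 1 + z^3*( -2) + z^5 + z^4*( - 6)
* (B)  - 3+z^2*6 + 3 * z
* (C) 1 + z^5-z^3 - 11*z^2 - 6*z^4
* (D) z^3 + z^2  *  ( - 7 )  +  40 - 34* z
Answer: C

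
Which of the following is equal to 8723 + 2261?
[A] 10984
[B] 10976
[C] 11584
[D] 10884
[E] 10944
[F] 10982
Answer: A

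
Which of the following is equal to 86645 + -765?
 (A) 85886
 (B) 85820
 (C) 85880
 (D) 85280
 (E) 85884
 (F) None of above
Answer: C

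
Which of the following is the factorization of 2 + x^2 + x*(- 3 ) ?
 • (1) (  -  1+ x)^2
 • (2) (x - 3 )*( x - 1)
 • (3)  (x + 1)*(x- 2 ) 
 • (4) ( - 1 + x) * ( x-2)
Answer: 4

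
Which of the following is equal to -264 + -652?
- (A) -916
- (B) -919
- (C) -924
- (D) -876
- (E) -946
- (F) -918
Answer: A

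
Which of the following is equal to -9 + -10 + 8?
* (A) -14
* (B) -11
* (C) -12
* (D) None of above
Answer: B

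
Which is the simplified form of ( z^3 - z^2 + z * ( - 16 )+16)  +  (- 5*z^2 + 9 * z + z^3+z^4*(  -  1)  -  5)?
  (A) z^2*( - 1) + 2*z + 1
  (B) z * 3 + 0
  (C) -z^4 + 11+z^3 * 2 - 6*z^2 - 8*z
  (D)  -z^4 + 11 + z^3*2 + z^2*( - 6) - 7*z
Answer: D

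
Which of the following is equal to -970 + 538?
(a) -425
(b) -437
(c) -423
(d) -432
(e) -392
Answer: d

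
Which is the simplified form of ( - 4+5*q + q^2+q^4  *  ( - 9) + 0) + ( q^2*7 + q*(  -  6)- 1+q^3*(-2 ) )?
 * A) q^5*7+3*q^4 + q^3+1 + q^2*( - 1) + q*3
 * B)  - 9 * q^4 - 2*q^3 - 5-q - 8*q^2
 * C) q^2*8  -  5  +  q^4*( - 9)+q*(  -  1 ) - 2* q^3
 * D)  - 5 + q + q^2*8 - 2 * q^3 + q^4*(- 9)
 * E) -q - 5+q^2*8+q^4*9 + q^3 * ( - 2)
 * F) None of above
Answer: C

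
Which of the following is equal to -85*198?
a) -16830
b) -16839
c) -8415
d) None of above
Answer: a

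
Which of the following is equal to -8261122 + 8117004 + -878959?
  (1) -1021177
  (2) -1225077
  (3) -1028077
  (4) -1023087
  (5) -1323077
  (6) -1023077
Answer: 6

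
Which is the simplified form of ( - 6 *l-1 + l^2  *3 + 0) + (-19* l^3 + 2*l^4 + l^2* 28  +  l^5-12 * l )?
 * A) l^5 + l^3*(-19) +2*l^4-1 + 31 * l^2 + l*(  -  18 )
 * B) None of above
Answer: A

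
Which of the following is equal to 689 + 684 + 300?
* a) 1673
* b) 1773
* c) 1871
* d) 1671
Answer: a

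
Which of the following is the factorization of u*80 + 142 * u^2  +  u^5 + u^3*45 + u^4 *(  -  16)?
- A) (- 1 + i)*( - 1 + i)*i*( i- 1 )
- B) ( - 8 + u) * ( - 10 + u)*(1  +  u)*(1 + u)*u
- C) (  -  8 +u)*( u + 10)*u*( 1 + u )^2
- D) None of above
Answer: B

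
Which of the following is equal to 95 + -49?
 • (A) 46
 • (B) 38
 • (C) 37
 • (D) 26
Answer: A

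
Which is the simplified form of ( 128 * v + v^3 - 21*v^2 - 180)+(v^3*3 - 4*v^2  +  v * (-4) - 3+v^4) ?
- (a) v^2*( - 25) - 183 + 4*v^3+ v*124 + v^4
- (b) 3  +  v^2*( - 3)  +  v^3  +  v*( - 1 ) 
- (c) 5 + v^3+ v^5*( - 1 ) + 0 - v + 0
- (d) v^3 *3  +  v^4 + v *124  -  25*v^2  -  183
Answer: a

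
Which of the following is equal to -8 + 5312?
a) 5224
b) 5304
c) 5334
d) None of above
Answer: b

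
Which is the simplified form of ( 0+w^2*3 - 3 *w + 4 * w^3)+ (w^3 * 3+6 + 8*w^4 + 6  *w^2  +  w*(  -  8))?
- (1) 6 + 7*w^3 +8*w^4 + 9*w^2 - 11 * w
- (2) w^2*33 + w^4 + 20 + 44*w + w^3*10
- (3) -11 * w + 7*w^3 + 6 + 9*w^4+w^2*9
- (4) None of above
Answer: 1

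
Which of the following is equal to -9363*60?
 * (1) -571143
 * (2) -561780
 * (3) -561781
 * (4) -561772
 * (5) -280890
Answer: 2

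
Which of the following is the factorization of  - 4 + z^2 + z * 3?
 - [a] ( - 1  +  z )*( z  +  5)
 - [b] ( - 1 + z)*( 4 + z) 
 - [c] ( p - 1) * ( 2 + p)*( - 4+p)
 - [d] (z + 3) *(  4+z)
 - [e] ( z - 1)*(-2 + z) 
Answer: b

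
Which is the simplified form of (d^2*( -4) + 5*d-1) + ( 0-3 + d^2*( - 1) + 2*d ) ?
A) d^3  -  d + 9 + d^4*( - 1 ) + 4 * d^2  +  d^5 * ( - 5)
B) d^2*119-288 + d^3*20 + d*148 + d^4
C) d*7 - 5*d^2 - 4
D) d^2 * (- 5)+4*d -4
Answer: C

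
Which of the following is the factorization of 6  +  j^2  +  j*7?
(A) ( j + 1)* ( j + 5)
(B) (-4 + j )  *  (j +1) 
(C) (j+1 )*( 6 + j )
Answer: C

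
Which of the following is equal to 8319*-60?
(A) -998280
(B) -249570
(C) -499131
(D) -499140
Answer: D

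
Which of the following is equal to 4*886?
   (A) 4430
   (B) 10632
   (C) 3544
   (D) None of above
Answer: C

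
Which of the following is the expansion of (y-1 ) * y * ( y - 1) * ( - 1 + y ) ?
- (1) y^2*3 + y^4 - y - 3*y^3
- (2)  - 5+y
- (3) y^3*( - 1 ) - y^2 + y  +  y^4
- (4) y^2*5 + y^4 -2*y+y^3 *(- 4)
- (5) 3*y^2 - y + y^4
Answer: 1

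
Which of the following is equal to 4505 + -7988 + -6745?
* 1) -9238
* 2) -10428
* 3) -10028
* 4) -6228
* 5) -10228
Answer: 5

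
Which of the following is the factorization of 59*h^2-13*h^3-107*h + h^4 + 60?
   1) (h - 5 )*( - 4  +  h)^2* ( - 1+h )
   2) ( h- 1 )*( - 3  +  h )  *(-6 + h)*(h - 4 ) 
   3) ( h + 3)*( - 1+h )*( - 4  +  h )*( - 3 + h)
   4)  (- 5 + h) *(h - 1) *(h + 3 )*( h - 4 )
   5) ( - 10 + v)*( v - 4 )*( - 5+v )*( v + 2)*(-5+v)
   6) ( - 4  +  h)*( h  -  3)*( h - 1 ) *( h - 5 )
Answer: 6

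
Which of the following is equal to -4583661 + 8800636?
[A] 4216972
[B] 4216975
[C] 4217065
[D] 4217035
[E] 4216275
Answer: B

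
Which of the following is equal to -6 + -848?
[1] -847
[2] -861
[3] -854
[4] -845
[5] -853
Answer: 3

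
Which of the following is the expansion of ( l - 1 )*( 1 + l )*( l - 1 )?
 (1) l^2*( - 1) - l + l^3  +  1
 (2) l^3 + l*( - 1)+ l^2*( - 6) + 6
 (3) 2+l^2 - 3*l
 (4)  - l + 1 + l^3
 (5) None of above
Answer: 1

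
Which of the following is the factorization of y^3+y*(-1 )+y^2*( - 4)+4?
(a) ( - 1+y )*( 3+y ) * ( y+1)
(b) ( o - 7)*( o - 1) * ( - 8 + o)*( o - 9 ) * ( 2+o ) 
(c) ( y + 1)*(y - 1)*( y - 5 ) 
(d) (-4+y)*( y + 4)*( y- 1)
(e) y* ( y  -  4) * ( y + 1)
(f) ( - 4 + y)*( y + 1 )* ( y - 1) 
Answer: f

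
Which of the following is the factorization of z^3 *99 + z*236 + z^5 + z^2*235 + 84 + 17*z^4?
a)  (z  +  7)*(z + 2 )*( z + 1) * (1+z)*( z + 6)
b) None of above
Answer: a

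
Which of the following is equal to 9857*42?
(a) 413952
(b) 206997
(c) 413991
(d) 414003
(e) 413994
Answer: e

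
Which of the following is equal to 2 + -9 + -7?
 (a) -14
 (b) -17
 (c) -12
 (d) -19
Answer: a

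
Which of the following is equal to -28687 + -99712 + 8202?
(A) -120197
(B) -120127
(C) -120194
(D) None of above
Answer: A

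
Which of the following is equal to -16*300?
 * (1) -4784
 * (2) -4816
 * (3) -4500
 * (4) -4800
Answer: 4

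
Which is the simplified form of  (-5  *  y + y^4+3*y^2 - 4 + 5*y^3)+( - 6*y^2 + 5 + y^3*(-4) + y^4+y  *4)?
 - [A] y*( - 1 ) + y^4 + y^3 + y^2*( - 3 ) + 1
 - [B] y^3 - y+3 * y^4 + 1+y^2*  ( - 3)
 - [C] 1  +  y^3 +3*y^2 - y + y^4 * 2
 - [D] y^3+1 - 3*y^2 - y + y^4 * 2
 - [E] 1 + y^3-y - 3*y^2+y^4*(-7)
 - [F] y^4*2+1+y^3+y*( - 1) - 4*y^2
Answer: D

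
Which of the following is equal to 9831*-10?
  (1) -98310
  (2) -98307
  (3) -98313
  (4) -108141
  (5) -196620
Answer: 1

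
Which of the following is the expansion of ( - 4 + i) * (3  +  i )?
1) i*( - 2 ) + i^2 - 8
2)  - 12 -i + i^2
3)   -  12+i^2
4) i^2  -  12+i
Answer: 2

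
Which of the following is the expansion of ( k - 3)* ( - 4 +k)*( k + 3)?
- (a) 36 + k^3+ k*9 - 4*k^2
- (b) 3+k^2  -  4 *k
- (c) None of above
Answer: c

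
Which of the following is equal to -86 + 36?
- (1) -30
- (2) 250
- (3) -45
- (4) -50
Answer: 4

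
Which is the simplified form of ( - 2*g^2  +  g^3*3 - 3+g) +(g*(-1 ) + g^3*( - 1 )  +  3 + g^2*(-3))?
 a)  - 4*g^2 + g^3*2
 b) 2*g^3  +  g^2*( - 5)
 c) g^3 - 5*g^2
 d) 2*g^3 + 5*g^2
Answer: b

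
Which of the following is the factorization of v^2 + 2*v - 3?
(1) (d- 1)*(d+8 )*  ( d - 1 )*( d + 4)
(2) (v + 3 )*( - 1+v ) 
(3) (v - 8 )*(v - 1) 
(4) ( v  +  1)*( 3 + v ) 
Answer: 2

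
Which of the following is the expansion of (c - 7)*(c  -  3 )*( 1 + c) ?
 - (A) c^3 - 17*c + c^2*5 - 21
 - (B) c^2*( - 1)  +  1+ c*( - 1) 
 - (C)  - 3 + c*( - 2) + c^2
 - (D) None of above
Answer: D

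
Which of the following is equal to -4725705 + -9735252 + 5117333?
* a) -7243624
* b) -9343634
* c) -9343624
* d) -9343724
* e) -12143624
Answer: c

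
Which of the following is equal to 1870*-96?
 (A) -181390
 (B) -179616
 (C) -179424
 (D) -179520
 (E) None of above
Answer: D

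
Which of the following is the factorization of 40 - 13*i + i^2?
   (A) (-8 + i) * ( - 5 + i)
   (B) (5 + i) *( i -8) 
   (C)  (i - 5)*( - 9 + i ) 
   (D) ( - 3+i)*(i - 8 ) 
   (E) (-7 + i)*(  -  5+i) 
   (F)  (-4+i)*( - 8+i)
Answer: A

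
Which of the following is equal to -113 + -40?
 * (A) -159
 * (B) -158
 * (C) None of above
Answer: C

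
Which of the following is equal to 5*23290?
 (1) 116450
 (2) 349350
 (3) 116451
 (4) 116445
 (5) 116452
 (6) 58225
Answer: 1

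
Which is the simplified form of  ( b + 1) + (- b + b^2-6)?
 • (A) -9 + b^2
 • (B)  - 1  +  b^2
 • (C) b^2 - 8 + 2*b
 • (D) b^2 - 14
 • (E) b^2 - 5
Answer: E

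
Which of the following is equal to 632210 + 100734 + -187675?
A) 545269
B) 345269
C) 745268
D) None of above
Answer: A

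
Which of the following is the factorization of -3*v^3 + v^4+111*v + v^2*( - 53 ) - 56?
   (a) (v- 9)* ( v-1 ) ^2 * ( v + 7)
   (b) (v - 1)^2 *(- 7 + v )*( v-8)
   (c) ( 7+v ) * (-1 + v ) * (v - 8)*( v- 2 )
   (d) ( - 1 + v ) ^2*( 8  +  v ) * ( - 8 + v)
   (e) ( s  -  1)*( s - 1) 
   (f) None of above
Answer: f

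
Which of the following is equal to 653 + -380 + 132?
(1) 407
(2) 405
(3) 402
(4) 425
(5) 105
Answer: 2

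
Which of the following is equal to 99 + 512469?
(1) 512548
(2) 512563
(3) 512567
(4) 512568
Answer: 4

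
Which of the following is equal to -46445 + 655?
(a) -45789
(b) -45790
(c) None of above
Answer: b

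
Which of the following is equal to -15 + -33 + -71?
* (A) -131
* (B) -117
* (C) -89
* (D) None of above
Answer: D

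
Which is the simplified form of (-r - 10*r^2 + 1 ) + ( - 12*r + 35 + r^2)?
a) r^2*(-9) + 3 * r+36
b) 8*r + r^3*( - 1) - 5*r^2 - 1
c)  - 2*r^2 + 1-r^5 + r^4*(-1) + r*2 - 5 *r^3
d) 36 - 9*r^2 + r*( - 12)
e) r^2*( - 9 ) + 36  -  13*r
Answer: e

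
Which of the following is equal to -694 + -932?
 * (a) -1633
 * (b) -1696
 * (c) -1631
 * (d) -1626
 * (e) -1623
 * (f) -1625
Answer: d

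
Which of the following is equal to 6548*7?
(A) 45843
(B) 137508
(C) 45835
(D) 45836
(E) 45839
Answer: D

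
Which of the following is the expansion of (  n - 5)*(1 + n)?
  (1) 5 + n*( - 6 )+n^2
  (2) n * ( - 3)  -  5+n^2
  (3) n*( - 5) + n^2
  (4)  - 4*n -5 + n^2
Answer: 4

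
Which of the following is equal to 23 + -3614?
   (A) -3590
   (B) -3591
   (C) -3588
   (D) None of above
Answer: B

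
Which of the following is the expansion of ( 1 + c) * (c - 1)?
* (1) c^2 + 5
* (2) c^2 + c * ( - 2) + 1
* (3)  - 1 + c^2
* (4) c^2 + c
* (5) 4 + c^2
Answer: 3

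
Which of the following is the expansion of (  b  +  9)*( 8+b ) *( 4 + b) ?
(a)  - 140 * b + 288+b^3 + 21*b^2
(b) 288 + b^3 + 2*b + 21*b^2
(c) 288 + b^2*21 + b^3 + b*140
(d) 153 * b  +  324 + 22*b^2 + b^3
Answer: c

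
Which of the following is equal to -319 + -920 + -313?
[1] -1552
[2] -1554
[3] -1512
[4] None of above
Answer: 1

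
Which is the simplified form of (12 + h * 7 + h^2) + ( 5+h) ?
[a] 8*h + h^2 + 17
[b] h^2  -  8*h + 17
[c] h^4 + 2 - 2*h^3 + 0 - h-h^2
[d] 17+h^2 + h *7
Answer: a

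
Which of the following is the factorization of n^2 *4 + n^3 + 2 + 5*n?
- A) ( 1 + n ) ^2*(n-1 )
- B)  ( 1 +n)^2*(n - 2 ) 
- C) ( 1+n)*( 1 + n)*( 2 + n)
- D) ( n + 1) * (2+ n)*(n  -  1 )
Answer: C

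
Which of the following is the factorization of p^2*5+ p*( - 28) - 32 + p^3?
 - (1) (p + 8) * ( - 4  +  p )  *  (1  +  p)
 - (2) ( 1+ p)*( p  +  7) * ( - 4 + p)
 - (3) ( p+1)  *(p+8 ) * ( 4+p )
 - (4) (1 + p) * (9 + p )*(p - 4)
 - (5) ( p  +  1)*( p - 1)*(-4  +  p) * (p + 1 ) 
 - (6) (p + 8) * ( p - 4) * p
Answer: 1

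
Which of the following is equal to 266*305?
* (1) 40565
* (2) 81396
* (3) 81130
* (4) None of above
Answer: 3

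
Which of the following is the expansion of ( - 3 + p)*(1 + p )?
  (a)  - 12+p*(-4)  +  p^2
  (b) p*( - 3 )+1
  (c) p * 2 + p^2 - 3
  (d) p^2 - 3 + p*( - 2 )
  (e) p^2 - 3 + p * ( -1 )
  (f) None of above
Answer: d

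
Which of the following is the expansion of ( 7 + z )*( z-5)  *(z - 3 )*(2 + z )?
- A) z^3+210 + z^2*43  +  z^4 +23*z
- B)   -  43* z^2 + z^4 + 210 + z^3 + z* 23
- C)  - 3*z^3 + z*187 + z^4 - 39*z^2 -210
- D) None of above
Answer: B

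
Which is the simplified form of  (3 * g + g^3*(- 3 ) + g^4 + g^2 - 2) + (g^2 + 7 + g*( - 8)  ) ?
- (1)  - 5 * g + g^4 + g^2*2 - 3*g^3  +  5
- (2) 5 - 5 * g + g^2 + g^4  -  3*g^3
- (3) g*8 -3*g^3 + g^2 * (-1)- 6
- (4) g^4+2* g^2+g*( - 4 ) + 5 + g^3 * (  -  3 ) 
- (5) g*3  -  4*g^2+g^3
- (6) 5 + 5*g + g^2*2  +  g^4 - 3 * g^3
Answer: 1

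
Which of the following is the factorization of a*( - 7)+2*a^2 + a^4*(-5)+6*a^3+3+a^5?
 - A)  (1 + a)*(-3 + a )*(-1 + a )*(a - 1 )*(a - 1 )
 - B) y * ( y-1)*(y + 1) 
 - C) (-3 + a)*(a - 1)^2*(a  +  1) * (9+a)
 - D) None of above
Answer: A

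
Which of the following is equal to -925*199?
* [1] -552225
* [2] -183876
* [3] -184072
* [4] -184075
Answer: 4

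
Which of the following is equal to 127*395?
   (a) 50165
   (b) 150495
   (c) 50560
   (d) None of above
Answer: a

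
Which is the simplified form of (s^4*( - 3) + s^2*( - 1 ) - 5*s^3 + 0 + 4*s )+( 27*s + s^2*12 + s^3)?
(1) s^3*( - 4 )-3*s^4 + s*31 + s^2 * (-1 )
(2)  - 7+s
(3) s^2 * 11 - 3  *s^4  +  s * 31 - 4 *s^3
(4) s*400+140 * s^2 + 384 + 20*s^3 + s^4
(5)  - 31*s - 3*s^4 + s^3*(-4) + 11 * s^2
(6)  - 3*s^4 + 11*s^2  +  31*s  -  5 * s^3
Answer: 3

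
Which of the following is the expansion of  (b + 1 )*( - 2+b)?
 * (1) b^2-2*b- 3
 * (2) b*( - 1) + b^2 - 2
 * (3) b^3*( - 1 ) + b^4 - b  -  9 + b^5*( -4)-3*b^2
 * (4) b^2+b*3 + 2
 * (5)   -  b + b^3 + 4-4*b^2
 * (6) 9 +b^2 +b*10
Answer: 2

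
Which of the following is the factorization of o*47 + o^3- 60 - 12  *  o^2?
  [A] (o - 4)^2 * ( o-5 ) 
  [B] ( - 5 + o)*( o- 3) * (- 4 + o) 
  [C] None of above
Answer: B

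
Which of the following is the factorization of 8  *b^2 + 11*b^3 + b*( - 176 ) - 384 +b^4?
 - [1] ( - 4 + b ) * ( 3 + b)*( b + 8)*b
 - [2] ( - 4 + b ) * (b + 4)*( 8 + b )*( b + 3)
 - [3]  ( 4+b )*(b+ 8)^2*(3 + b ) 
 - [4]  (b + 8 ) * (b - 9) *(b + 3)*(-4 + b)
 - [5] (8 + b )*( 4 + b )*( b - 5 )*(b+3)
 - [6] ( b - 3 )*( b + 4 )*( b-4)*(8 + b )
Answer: 2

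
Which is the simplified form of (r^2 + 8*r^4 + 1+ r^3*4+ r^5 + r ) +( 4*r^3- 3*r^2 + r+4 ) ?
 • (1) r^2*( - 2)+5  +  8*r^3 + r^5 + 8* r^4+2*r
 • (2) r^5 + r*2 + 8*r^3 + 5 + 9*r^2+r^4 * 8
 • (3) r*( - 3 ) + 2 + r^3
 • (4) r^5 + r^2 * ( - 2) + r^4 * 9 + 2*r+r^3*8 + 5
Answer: 1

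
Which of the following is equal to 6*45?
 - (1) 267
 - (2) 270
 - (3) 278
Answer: 2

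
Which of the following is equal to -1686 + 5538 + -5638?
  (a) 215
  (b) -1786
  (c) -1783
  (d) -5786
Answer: b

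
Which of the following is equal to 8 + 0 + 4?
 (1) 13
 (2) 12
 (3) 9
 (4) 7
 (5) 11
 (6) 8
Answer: 2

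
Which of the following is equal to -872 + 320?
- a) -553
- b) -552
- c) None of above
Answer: b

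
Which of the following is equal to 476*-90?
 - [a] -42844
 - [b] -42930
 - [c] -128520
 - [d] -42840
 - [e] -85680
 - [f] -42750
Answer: d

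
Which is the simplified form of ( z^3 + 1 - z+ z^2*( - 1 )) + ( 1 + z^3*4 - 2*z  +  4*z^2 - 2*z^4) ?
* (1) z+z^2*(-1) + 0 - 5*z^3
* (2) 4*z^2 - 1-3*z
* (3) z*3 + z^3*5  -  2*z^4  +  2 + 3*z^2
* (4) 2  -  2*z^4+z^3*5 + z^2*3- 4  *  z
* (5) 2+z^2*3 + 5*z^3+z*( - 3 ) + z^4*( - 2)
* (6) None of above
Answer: 5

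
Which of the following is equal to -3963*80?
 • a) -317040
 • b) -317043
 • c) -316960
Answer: a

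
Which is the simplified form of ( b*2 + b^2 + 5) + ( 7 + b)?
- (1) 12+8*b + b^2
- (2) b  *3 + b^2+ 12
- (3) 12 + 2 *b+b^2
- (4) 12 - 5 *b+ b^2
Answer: 2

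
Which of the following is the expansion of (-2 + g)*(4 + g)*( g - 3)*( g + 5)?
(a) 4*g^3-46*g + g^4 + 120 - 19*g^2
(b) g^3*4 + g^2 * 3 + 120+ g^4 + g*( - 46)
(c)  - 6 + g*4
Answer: a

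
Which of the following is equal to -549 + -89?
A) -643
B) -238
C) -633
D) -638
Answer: D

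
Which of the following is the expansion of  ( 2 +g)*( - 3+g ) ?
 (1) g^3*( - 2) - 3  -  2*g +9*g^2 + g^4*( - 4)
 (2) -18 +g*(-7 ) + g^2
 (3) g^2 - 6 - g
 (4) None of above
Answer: 3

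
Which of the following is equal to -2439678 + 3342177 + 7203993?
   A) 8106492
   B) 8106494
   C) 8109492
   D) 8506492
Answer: A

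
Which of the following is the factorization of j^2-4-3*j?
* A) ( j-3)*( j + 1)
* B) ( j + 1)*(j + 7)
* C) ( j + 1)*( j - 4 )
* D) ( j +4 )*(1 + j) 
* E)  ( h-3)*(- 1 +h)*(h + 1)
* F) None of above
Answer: C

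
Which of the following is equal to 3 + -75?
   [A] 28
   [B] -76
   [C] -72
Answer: C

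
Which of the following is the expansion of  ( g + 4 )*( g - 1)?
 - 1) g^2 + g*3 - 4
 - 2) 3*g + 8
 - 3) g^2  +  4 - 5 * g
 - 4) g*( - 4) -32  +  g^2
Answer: 1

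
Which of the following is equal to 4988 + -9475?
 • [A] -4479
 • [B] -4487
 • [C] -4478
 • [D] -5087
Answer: B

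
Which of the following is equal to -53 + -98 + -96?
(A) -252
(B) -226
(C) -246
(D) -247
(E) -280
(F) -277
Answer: D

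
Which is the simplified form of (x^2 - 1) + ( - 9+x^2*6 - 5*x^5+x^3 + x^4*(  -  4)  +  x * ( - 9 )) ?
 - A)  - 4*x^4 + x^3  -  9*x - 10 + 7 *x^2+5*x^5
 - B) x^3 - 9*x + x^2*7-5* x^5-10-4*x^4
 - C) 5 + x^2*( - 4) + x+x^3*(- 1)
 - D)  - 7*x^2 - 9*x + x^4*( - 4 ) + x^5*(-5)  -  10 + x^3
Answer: B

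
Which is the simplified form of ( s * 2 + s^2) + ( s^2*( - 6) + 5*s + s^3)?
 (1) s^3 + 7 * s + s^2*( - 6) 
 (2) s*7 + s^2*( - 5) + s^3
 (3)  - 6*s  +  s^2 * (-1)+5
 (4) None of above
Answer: 2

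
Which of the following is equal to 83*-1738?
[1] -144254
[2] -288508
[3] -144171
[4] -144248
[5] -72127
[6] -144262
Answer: 1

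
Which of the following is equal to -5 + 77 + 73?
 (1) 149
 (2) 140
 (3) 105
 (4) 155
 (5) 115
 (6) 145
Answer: 6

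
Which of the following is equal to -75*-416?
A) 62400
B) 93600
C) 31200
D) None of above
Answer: C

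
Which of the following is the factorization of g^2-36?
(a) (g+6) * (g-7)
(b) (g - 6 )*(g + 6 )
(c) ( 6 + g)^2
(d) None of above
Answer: b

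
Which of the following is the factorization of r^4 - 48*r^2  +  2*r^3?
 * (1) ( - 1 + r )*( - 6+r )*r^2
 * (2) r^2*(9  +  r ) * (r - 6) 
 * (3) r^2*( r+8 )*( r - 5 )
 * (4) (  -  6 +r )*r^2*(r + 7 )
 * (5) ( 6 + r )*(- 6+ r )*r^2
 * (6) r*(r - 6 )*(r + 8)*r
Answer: 6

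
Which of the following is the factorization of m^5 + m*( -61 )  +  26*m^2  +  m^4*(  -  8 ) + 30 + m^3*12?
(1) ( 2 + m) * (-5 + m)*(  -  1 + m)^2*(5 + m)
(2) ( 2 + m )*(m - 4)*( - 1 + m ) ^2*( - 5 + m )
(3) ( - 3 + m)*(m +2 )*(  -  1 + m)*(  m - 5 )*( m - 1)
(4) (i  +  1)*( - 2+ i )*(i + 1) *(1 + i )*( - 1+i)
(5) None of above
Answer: 3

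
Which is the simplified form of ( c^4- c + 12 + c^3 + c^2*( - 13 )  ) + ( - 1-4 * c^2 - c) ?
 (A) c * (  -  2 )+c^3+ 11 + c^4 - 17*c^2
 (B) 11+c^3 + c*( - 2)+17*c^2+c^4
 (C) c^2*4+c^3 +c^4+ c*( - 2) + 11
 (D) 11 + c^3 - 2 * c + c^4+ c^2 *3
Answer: A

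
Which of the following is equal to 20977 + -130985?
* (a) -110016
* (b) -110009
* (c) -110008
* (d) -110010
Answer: c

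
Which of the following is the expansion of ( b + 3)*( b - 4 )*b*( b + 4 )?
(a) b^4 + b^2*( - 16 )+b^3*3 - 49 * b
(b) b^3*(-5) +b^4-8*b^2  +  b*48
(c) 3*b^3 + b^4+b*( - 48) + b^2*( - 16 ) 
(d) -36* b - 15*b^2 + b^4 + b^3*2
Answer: c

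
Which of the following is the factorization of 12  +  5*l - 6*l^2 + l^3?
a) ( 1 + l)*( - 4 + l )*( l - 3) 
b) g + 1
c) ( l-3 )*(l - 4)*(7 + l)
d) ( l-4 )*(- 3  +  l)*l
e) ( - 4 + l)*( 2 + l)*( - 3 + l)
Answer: a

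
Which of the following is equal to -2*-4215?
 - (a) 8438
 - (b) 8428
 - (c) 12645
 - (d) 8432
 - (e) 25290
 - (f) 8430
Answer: f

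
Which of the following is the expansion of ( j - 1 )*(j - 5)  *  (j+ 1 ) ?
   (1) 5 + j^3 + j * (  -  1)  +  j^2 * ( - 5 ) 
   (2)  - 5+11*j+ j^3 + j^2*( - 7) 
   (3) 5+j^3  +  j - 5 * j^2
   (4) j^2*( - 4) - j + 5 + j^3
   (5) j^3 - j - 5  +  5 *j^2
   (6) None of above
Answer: 1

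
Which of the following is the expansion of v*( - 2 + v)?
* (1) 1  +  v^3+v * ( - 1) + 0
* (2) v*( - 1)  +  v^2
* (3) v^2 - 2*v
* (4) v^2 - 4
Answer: 3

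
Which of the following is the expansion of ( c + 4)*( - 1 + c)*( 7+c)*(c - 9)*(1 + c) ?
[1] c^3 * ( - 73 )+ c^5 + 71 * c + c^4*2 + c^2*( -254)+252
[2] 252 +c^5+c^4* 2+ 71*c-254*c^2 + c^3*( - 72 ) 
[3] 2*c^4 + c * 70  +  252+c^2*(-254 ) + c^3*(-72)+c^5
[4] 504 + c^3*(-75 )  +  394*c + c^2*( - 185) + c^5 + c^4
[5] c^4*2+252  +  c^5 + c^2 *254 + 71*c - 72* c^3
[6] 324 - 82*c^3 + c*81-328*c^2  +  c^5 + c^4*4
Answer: 2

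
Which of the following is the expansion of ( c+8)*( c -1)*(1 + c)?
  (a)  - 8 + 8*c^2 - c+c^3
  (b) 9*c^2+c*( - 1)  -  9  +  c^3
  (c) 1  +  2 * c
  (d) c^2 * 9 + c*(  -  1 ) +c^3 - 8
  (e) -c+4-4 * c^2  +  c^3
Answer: a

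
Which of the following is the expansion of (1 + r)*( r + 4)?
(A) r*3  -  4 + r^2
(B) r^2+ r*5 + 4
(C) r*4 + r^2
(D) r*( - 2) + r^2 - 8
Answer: B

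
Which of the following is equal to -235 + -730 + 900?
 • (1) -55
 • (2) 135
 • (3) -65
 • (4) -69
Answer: 3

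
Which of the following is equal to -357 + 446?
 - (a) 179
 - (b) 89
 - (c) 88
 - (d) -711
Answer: b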